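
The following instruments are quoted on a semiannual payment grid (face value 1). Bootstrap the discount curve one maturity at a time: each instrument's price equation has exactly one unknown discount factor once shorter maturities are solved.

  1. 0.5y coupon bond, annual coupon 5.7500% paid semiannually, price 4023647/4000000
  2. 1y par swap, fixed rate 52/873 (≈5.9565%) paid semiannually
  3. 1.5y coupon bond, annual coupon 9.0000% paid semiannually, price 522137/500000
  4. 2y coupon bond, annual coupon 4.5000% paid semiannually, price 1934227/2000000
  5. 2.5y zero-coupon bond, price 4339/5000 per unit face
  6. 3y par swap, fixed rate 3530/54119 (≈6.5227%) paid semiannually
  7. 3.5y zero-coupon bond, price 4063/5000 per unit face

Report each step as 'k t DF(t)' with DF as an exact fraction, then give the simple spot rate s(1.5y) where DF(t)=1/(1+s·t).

step 1 [0.5y] bond c/2=23/800: DF=(4023647/4000000 − 23/800·(0))/(1+23/800) = 4889/5000 ≈ 0.977800
step 2 [1y] swap r/2=26/873: DF=(1 − 26/873·(0.977800))/(1+26/873) = 2357/2500 ≈ 0.942800
step 3 [1.5y] bond c/2=9/200: DF=(522137/500000 − 9/200·(0.977800+0.942800))/(1+9/200) = 4583/5000 ≈ 0.916600
step 4 [2y] bond c/2=9/400: DF=(1934227/2000000 − 9/400·(0.977800+0.942800+0.916600))/(1+9/400) = 4417/5000 ≈ 0.883400
step 5 [2.5y] zero: DF = P = 4339/5000 ≈ 0.867800
step 6 [3y] swap r/2=1765/54119: DF=(1 − 1765/54119·(0.977800+0.942800+0.916600+0.883400+0.867800))/(1+1765/54119) = 1647/2000 ≈ 0.823500
step 7 [3.5y] zero: DF = P = 4063/5000 ≈ 0.812600

1 1/2 4889/5000
2 1 2357/2500
3 3/2 4583/5000
4 2 4417/5000
5 5/2 4339/5000
6 3 1647/2000
7 7/2 4063/5000
s(1.5y) = (1/(4583/5000) − 1)/(3/2) = 278/4583 ≈ 6.0659%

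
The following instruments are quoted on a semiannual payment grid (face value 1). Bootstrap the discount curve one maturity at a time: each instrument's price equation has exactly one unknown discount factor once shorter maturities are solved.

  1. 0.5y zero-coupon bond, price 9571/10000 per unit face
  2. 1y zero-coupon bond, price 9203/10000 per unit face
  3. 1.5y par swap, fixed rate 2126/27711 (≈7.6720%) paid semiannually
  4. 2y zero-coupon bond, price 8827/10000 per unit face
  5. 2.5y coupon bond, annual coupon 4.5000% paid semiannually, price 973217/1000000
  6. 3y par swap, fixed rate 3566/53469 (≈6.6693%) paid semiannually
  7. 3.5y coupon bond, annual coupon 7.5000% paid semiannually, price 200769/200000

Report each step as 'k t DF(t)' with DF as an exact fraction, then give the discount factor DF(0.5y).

1 1/2 9571/10000
2 1 9203/10000
3 3/2 8937/10000
4 2 8827/10000
5 5/2 4357/5000
6 3 8217/10000
7 7/2 7743/10000
DF(0.5y) = 9571/10000 ≈ 0.957100

step 1 [0.5y] zero: DF = P = 9571/10000 ≈ 0.957100
step 2 [1y] zero: DF = P = 9203/10000 ≈ 0.920300
step 3 [1.5y] swap r/2=1063/27711: DF=(1 − 1063/27711·(0.957100+0.920300))/(1+1063/27711) = 8937/10000 ≈ 0.893700
step 4 [2y] zero: DF = P = 8827/10000 ≈ 0.882700
step 5 [2.5y] bond c/2=9/400: DF=(973217/1000000 − 9/400·(0.957100+0.920300+0.893700+0.882700))/(1+9/400) = 4357/5000 ≈ 0.871400
step 6 [3y] swap r/2=1783/53469: DF=(1 − 1783/53469·(0.957100+0.920300+0.893700+0.882700+0.871400))/(1+1783/53469) = 8217/10000 ≈ 0.821700
step 7 [3.5y] bond c/2=3/80: DF=(200769/200000 − 3/80·(0.957100+0.920300+0.893700+0.882700+0.871400+0.821700))/(1+3/80) = 7743/10000 ≈ 0.774300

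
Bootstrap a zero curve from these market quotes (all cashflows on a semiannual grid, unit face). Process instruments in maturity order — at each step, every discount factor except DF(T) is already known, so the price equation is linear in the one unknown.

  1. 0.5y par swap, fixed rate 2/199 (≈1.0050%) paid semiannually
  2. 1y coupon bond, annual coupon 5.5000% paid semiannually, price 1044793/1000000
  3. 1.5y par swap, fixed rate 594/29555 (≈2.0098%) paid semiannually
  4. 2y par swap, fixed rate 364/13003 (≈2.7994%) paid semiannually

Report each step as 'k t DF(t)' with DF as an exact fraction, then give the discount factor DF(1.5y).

step 1 [0.5y] swap r/2=1/199: DF=(1 − 1/199·(0))/(1+1/199) = 199/200 ≈ 0.995000
step 2 [1y] bond c/2=11/400: DF=(1044793/1000000 − 11/400·(0.995000))/(1+11/400) = 4951/5000 ≈ 0.990200
step 3 [1.5y] swap r/2=297/29555: DF=(1 − 297/29555·(0.995000+0.990200))/(1+297/29555) = 9703/10000 ≈ 0.970300
step 4 [2y] swap r/2=182/13003: DF=(1 − 182/13003·(0.995000+0.990200+0.970300))/(1+182/13003) = 4727/5000 ≈ 0.945400

1 1/2 199/200
2 1 4951/5000
3 3/2 9703/10000
4 2 4727/5000
DF(1.5y) = 9703/10000 ≈ 0.970300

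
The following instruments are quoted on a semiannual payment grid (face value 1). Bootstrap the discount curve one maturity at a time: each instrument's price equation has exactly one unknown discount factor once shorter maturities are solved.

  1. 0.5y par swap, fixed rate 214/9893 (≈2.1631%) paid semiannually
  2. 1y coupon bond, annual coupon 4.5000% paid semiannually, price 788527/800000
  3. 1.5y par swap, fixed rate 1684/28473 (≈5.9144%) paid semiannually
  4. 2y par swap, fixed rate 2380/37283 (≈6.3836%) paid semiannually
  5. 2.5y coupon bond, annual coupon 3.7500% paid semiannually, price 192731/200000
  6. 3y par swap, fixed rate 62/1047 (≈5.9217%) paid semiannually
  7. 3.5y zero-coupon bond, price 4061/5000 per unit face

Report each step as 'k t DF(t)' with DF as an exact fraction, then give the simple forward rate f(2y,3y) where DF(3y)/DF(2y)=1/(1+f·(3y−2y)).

1 1/2 9893/10000
2 1 4711/5000
3 3/2 4579/5000
4 2 881/1000
5 5/2 8773/10000
6 3 2097/2500
7 7/2 4061/5000
f(2y,3y) = ((881/1000)/(2097/2500) − 1)/(1) = 211/4194 ≈ 5.0310%

step 1 [0.5y] swap r/2=107/9893: DF=(1 − 107/9893·(0))/(1+107/9893) = 9893/10000 ≈ 0.989300
step 2 [1y] bond c/2=9/400: DF=(788527/800000 − 9/400·(0.989300))/(1+9/400) = 4711/5000 ≈ 0.942200
step 3 [1.5y] swap r/2=842/28473: DF=(1 − 842/28473·(0.989300+0.942200))/(1+842/28473) = 4579/5000 ≈ 0.915800
step 4 [2y] swap r/2=1190/37283: DF=(1 − 1190/37283·(0.989300+0.942200+0.915800))/(1+1190/37283) = 881/1000 ≈ 0.881000
step 5 [2.5y] bond c/2=3/160: DF=(192731/200000 − 3/160·(0.989300+0.942200+0.915800+0.881000))/(1+3/160) = 8773/10000 ≈ 0.877300
step 6 [3y] swap r/2=31/1047: DF=(1 − 31/1047·(0.989300+0.942200+0.915800+0.881000+0.877300))/(1+31/1047) = 2097/2500 ≈ 0.838800
step 7 [3.5y] zero: DF = P = 4061/5000 ≈ 0.812200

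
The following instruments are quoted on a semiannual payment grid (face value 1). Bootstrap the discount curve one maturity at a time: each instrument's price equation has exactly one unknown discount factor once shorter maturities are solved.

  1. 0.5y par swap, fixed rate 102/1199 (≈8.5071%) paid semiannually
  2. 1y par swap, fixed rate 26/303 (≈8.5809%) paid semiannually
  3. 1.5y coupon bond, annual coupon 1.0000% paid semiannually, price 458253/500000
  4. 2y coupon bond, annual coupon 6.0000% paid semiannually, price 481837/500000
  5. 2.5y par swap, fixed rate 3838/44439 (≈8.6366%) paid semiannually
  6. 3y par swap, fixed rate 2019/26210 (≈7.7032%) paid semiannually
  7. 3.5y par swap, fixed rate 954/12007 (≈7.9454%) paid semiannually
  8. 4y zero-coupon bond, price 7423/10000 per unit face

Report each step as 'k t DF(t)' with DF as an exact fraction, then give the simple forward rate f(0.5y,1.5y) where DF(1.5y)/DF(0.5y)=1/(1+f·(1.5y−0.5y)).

1 1/2 1199/1250
2 1 4597/5000
3 3/2 4513/5000
4 2 4273/5000
5 5/2 8081/10000
6 3 7981/10000
7 7/2 1523/2000
8 4 7423/10000
f(0.5y,1.5y) = ((1199/1250)/(4513/5000) − 1)/(1) = 283/4513 ≈ 6.2708%

step 1 [0.5y] swap r/2=51/1199: DF=(1 − 51/1199·(0))/(1+51/1199) = 1199/1250 ≈ 0.959200
step 2 [1y] swap r/2=13/303: DF=(1 − 13/303·(0.959200))/(1+13/303) = 4597/5000 ≈ 0.919400
step 3 [1.5y] bond c/2=1/200: DF=(458253/500000 − 1/200·(0.959200+0.919400))/(1+1/200) = 4513/5000 ≈ 0.902600
step 4 [2y] bond c/2=3/100: DF=(481837/500000 − 3/100·(0.959200+0.919400+0.902600))/(1+3/100) = 4273/5000 ≈ 0.854600
step 5 [2.5y] swap r/2=1919/44439: DF=(1 − 1919/44439·(0.959200+0.919400+0.902600+0.854600))/(1+1919/44439) = 8081/10000 ≈ 0.808100
step 6 [3y] swap r/2=2019/52420: DF=(1 − 2019/52420·(0.959200+0.919400+0.902600+0.854600+0.808100))/(1+2019/52420) = 7981/10000 ≈ 0.798100
step 7 [3.5y] swap r/2=477/12007: DF=(1 − 477/12007·(0.959200+0.919400+0.902600+0.854600+0.808100+0.798100))/(1+477/12007) = 1523/2000 ≈ 0.761500
step 8 [4y] zero: DF = P = 7423/10000 ≈ 0.742300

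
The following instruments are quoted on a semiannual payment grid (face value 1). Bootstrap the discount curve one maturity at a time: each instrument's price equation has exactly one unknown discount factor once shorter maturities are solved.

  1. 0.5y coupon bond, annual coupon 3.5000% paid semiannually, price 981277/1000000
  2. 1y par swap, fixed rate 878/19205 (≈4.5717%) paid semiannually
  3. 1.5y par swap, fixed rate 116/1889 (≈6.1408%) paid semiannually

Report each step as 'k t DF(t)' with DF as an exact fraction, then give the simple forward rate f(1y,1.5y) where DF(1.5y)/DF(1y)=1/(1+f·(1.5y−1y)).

1 1/2 2411/2500
2 1 9561/10000
3 3/2 913/1000
f(1y,1.5y) = ((9561/10000)/(913/1000) − 1)/(1/2) = 431/4565 ≈ 9.4414%

step 1 [0.5y] bond c/2=7/400: DF=(981277/1000000 − 7/400·(0))/(1+7/400) = 2411/2500 ≈ 0.964400
step 2 [1y] swap r/2=439/19205: DF=(1 − 439/19205·(0.964400))/(1+439/19205) = 9561/10000 ≈ 0.956100
step 3 [1.5y] swap r/2=58/1889: DF=(1 − 58/1889·(0.964400+0.956100))/(1+58/1889) = 913/1000 ≈ 0.913000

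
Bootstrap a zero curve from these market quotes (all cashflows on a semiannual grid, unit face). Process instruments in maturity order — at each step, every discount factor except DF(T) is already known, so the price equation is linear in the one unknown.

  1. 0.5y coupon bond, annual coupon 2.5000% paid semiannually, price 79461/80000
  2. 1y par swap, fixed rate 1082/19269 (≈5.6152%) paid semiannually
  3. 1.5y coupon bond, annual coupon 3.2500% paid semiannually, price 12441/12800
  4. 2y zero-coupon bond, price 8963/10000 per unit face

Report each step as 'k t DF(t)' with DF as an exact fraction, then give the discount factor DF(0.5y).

step 1 [0.5y] bond c/2=1/80: DF=(79461/80000 − 1/80·(0))/(1+1/80) = 981/1000 ≈ 0.981000
step 2 [1y] swap r/2=541/19269: DF=(1 − 541/19269·(0.981000))/(1+541/19269) = 9459/10000 ≈ 0.945900
step 3 [1.5y] bond c/2=13/800: DF=(12441/12800 − 13/800·(0.981000+0.945900))/(1+13/800) = 1157/1250 ≈ 0.925600
step 4 [2y] zero: DF = P = 8963/10000 ≈ 0.896300

1 1/2 981/1000
2 1 9459/10000
3 3/2 1157/1250
4 2 8963/10000
DF(0.5y) = 981/1000 ≈ 0.981000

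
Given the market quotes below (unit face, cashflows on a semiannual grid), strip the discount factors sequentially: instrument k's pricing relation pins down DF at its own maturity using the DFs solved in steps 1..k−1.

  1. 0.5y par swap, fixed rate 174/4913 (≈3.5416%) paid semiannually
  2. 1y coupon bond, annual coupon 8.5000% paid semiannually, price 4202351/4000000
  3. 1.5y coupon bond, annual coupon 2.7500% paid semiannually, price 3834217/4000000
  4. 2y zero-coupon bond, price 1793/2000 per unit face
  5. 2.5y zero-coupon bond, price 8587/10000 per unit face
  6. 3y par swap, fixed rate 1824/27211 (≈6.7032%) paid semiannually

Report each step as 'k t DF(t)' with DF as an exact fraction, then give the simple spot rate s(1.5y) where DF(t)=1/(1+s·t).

1 1/2 4913/5000
2 1 9677/10000
3 3/2 9191/10000
4 2 1793/2000
5 5/2 8587/10000
6 3 511/625
s(1.5y) = (1/(9191/10000) − 1)/(3/2) = 1618/27573 ≈ 5.8681%

step 1 [0.5y] swap r/2=87/4913: DF=(1 − 87/4913·(0))/(1+87/4913) = 4913/5000 ≈ 0.982600
step 2 [1y] bond c/2=17/400: DF=(4202351/4000000 − 17/400·(0.982600))/(1+17/400) = 9677/10000 ≈ 0.967700
step 3 [1.5y] bond c/2=11/800: DF=(3834217/4000000 − 11/800·(0.982600+0.967700))/(1+11/800) = 9191/10000 ≈ 0.919100
step 4 [2y] zero: DF = P = 1793/2000 ≈ 0.896500
step 5 [2.5y] zero: DF = P = 8587/10000 ≈ 0.858700
step 6 [3y] swap r/2=912/27211: DF=(1 − 912/27211·(0.982600+0.967700+0.919100+0.896500+0.858700))/(1+912/27211) = 511/625 ≈ 0.817600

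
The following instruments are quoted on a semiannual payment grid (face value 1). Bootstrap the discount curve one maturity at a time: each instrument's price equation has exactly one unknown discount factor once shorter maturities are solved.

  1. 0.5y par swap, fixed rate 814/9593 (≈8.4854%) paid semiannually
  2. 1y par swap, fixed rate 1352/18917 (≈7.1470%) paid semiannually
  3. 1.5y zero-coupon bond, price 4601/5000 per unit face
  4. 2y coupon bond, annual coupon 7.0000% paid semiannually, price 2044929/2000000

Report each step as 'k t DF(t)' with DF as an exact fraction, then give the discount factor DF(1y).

step 1 [0.5y] swap r/2=407/9593: DF=(1 − 407/9593·(0))/(1+407/9593) = 9593/10000 ≈ 0.959300
step 2 [1y] swap r/2=676/18917: DF=(1 − 676/18917·(0.959300))/(1+676/18917) = 2331/2500 ≈ 0.932400
step 3 [1.5y] zero: DF = P = 4601/5000 ≈ 0.920200
step 4 [2y] bond c/2=7/200: DF=(2044929/2000000 − 7/200·(0.959300+0.932400+0.920200))/(1+7/200) = 558/625 ≈ 0.892800

1 1/2 9593/10000
2 1 2331/2500
3 3/2 4601/5000
4 2 558/625
DF(1y) = 2331/2500 ≈ 0.932400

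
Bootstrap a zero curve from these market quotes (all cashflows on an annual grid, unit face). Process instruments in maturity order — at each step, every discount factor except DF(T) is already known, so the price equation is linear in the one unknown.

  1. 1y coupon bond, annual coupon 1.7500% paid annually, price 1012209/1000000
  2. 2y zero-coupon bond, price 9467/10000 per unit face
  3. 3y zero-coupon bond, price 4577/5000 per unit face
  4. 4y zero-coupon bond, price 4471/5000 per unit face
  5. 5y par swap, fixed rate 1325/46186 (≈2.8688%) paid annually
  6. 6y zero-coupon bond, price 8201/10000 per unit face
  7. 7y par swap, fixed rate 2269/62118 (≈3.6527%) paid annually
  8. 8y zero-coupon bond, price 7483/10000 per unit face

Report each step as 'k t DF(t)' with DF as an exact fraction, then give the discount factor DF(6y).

1 1 2487/2500
2 2 9467/10000
3 3 4577/5000
4 4 4471/5000
5 5 347/400
6 6 8201/10000
7 7 7731/10000
8 8 7483/10000
DF(6y) = 8201/10000 ≈ 0.820100

step 1 [1y] bond c/1=7/400: DF=(1012209/1000000 − 7/400·(0))/(1+7/400) = 2487/2500 ≈ 0.994800
step 2 [2y] zero: DF = P = 9467/10000 ≈ 0.946700
step 3 [3y] zero: DF = P = 4577/5000 ≈ 0.915400
step 4 [4y] zero: DF = P = 4471/5000 ≈ 0.894200
step 5 [5y] swap r/1=1325/46186: DF=(1 − 1325/46186·(0.994800+0.946700+0.915400+0.894200))/(1+1325/46186) = 347/400 ≈ 0.867500
step 6 [6y] zero: DF = P = 8201/10000 ≈ 0.820100
step 7 [7y] swap r/1=2269/62118: DF=(1 − 2269/62118·(0.994800+0.946700+0.915400+0.894200+0.867500+0.820100))/(1+2269/62118) = 7731/10000 ≈ 0.773100
step 8 [8y] zero: DF = P = 7483/10000 ≈ 0.748300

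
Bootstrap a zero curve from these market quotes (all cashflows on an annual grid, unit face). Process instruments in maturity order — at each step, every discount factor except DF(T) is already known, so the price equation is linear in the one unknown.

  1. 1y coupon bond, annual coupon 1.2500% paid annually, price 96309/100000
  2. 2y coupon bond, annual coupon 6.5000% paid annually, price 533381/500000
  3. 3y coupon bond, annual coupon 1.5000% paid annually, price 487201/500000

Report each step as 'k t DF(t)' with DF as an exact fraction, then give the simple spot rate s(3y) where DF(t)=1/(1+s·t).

step 1 [1y] bond c/1=1/80: DF=(96309/100000 − 1/80·(0))/(1+1/80) = 1189/1250 ≈ 0.951200
step 2 [2y] bond c/1=13/200: DF=(533381/500000 − 13/200·(0.951200))/(1+13/200) = 2359/2500 ≈ 0.943600
step 3 [3y] bond c/1=3/200: DF=(487201/500000 − 3/200·(0.951200+0.943600))/(1+3/200) = 233/250 ≈ 0.932000

1 1 1189/1250
2 2 2359/2500
3 3 233/250
s(3y) = (1/(233/250) − 1)/(3) = 17/699 ≈ 2.4320%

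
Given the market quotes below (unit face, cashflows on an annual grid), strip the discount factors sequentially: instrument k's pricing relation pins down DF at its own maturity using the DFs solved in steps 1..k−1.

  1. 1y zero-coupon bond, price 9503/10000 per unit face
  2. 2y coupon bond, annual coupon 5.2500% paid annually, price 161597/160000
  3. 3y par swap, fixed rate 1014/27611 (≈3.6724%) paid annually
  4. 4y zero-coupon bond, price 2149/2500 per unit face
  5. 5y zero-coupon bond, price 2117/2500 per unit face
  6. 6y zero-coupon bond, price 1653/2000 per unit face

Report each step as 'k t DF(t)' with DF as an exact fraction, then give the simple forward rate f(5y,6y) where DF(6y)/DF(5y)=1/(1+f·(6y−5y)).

step 1 [1y] zero: DF = P = 9503/10000 ≈ 0.950300
step 2 [2y] bond c/1=21/400: DF=(161597/160000 − 21/400·(0.950300))/(1+21/400) = 4561/5000 ≈ 0.912200
step 3 [3y] swap r/1=1014/27611: DF=(1 − 1014/27611·(0.950300+0.912200))/(1+1014/27611) = 4493/5000 ≈ 0.898600
step 4 [4y] zero: DF = P = 2149/2500 ≈ 0.859600
step 5 [5y] zero: DF = P = 2117/2500 ≈ 0.846800
step 6 [6y] zero: DF = P = 1653/2000 ≈ 0.826500

1 1 9503/10000
2 2 4561/5000
3 3 4493/5000
4 4 2149/2500
5 5 2117/2500
6 6 1653/2000
f(5y,6y) = ((2117/2500)/(1653/2000) − 1)/(1) = 7/285 ≈ 2.4561%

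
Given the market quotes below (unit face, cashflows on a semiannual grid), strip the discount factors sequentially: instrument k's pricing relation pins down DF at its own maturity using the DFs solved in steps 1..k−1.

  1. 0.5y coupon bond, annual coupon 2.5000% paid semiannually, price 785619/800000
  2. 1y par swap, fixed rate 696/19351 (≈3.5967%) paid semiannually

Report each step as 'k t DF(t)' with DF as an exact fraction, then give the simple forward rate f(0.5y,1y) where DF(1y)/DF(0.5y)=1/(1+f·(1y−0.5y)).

step 1 [0.5y] bond c/2=1/80: DF=(785619/800000 − 1/80·(0))/(1+1/80) = 9699/10000 ≈ 0.969900
step 2 [1y] swap r/2=348/19351: DF=(1 − 348/19351·(0.969900))/(1+348/19351) = 2413/2500 ≈ 0.965200

1 1/2 9699/10000
2 1 2413/2500
f(0.5y,1y) = ((9699/10000)/(2413/2500) − 1)/(1/2) = 47/4826 ≈ 0.9739%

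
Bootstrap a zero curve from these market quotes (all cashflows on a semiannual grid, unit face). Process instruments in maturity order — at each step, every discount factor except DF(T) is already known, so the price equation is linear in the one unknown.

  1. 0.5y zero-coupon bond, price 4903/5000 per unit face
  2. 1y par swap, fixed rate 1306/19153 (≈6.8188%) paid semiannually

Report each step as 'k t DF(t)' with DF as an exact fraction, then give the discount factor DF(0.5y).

1 1/2 4903/5000
2 1 9347/10000
DF(0.5y) = 4903/5000 ≈ 0.980600

step 1 [0.5y] zero: DF = P = 4903/5000 ≈ 0.980600
step 2 [1y] swap r/2=653/19153: DF=(1 − 653/19153·(0.980600))/(1+653/19153) = 9347/10000 ≈ 0.934700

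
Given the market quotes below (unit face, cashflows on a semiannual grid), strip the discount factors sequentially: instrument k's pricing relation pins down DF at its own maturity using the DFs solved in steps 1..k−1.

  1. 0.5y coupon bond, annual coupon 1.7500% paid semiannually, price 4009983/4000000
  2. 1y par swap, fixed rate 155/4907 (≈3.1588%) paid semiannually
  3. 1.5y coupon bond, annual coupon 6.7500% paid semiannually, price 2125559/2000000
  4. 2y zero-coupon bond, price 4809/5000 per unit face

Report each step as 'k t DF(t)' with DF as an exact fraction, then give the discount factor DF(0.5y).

step 1 [0.5y] bond c/2=7/800: DF=(4009983/4000000 − 7/800·(0))/(1+7/800) = 4969/5000 ≈ 0.993800
step 2 [1y] swap r/2=155/9814: DF=(1 − 155/9814·(0.993800))/(1+155/9814) = 969/1000 ≈ 0.969000
step 3 [1.5y] bond c/2=27/800: DF=(2125559/2000000 − 27/800·(0.993800+0.969000))/(1+27/800) = 241/250 ≈ 0.964000
step 4 [2y] zero: DF = P = 4809/5000 ≈ 0.961800

1 1/2 4969/5000
2 1 969/1000
3 3/2 241/250
4 2 4809/5000
DF(0.5y) = 4969/5000 ≈ 0.993800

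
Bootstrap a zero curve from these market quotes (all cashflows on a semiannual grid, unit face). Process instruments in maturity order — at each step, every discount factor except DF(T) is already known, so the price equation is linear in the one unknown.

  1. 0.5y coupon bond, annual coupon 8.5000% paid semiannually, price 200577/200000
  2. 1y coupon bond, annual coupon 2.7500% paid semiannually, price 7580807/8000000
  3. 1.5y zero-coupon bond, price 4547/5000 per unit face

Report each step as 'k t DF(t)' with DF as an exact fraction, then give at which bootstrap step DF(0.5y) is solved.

1 1/2 481/500
2 1 9217/10000
3 3/2 4547/5000
DF(0.5y) is solved at step 1

step 1 [0.5y] bond c/2=17/400: DF=(200577/200000 − 17/400·(0))/(1+17/400) = 481/500 ≈ 0.962000
step 2 [1y] bond c/2=11/800: DF=(7580807/8000000 − 11/800·(0.962000))/(1+11/800) = 9217/10000 ≈ 0.921700
step 3 [1.5y] zero: DF = P = 4547/5000 ≈ 0.909400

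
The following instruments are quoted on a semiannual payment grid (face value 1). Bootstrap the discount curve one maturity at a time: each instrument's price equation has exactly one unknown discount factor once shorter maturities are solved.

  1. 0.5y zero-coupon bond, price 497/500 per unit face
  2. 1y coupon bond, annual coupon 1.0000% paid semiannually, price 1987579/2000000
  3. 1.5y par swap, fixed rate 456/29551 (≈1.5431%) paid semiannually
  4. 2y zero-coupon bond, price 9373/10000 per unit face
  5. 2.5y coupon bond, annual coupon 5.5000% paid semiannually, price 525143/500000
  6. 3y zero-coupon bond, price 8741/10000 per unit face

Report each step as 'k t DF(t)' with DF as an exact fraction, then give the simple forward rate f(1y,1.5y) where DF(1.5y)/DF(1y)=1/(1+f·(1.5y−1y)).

step 1 [0.5y] zero: DF = P = 497/500 ≈ 0.994000
step 2 [1y] bond c/2=1/200: DF=(1987579/2000000 − 1/200·(0.994000))/(1+1/200) = 9839/10000 ≈ 0.983900
step 3 [1.5y] swap r/2=228/29551: DF=(1 − 228/29551·(0.994000+0.983900))/(1+228/29551) = 2443/2500 ≈ 0.977200
step 4 [2y] zero: DF = P = 9373/10000 ≈ 0.937300
step 5 [2.5y] bond c/2=11/400: DF=(525143/500000 − 11/400·(0.994000+0.983900+0.977200+0.937300))/(1+11/400) = 459/500 ≈ 0.918000
step 6 [3y] zero: DF = P = 8741/10000 ≈ 0.874100

1 1/2 497/500
2 1 9839/10000
3 3/2 2443/2500
4 2 9373/10000
5 5/2 459/500
6 3 8741/10000
f(1y,1.5y) = ((9839/10000)/(2443/2500) − 1)/(1/2) = 67/4886 ≈ 1.3713%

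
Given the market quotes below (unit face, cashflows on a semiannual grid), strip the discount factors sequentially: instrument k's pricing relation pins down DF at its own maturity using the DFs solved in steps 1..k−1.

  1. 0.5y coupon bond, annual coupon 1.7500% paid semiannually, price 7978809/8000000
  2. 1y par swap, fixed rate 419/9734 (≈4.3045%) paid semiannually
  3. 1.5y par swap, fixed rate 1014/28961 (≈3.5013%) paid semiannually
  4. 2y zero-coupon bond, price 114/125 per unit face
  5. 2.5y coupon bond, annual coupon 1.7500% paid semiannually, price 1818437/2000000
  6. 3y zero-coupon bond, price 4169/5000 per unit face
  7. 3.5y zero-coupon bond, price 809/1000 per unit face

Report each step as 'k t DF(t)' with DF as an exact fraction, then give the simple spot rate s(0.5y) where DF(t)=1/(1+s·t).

step 1 [0.5y] bond c/2=7/800: DF=(7978809/8000000 − 7/800·(0))/(1+7/800) = 9887/10000 ≈ 0.988700
step 2 [1y] swap r/2=419/19468: DF=(1 − 419/19468·(0.988700))/(1+419/19468) = 9581/10000 ≈ 0.958100
step 3 [1.5y] swap r/2=507/28961: DF=(1 − 507/28961·(0.988700+0.958100))/(1+507/28961) = 9493/10000 ≈ 0.949300
step 4 [2y] zero: DF = P = 114/125 ≈ 0.912000
step 5 [2.5y] bond c/2=7/800: DF=(1818437/2000000 − 7/800·(0.988700+0.958100+0.949300+0.912000))/(1+7/800) = 8683/10000 ≈ 0.868300
step 6 [3y] zero: DF = P = 4169/5000 ≈ 0.833800
step 7 [3.5y] zero: DF = P = 809/1000 ≈ 0.809000

1 1/2 9887/10000
2 1 9581/10000
3 3/2 9493/10000
4 2 114/125
5 5/2 8683/10000
6 3 4169/5000
7 7/2 809/1000
s(0.5y) = (1/(9887/10000) − 1)/(1/2) = 226/9887 ≈ 2.2858%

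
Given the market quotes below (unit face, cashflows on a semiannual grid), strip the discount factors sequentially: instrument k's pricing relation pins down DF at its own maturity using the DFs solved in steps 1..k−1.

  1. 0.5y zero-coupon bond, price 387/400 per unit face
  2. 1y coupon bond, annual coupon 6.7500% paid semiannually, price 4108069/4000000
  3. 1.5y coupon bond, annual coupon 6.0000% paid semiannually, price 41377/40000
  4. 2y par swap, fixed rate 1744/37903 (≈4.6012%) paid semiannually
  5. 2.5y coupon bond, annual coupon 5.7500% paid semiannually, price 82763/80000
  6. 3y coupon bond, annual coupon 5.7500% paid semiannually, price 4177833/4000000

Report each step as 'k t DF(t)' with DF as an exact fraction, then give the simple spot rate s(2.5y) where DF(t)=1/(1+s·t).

1 1/2 387/400
2 1 9619/10000
3 3/2 9481/10000
4 2 1141/1250
5 5/2 8997/10000
6 3 4421/5000
s(2.5y) = (1/(8997/10000) − 1)/(5/2) = 2006/44985 ≈ 4.4593%

step 1 [0.5y] zero: DF = P = 387/400 ≈ 0.967500
step 2 [1y] bond c/2=27/800: DF=(4108069/4000000 − 27/800·(0.967500))/(1+27/800) = 9619/10000 ≈ 0.961900
step 3 [1.5y] bond c/2=3/100: DF=(41377/40000 − 3/100·(0.967500+0.961900))/(1+3/100) = 9481/10000 ≈ 0.948100
step 4 [2y] swap r/2=872/37903: DF=(1 − 872/37903·(0.967500+0.961900+0.948100))/(1+872/37903) = 1141/1250 ≈ 0.912800
step 5 [2.5y] bond c/2=23/800: DF=(82763/80000 − 23/800·(0.967500+0.961900+0.948100+0.912800))/(1+23/800) = 8997/10000 ≈ 0.899700
step 6 [3y] bond c/2=23/800: DF=(4177833/4000000 − 23/800·(0.967500+0.961900+0.948100+0.912800+0.899700))/(1+23/800) = 4421/5000 ≈ 0.884200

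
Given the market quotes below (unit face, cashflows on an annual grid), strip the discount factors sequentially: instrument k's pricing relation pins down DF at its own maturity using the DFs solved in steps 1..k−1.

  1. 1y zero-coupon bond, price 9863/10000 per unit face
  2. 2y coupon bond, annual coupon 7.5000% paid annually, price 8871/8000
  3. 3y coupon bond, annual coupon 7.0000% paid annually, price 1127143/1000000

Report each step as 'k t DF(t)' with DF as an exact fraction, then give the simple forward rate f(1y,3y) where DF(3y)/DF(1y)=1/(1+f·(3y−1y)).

step 1 [1y] zero: DF = P = 9863/10000 ≈ 0.986300
step 2 [2y] bond c/1=3/40: DF=(8871/8000 − 3/40·(0.986300))/(1+3/40) = 9627/10000 ≈ 0.962700
step 3 [3y] bond c/1=7/100: DF=(1127143/1000000 − 7/100·(0.986300+0.962700))/(1+7/100) = 9259/10000 ≈ 0.925900

1 1 9863/10000
2 2 9627/10000
3 3 9259/10000
f(1y,3y) = ((9863/10000)/(9259/10000) − 1)/(2) = 302/9259 ≈ 3.2617%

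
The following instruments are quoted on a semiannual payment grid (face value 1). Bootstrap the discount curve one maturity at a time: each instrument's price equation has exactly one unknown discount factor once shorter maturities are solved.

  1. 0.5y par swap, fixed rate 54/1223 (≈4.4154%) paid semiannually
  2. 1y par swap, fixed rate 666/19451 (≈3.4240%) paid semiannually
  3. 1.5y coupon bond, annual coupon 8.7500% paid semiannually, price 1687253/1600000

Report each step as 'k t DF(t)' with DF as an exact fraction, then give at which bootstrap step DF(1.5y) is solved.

1 1/2 1223/1250
2 1 9667/10000
3 3/2 1161/1250
DF(1.5y) is solved at step 3

step 1 [0.5y] swap r/2=27/1223: DF=(1 − 27/1223·(0))/(1+27/1223) = 1223/1250 ≈ 0.978400
step 2 [1y] swap r/2=333/19451: DF=(1 − 333/19451·(0.978400))/(1+333/19451) = 9667/10000 ≈ 0.966700
step 3 [1.5y] bond c/2=7/160: DF=(1687253/1600000 − 7/160·(0.978400+0.966700))/(1+7/160) = 1161/1250 ≈ 0.928800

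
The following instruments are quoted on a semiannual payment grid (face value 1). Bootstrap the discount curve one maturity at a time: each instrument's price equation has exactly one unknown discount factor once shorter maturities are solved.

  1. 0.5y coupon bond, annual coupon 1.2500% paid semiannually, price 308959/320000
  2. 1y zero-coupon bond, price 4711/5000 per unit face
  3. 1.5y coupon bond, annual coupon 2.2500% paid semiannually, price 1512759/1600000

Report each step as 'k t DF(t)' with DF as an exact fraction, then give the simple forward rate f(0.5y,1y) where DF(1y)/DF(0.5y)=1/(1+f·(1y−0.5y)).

step 1 [0.5y] bond c/2=1/160: DF=(308959/320000 − 1/160·(0))/(1+1/160) = 1919/2000 ≈ 0.959500
step 2 [1y] zero: DF = P = 4711/5000 ≈ 0.942200
step 3 [1.5y] bond c/2=9/800: DF=(1512759/1600000 − 9/800·(0.959500+0.942200))/(1+9/800) = 4569/5000 ≈ 0.913800

1 1/2 1919/2000
2 1 4711/5000
3 3/2 4569/5000
f(0.5y,1y) = ((1919/2000)/(4711/5000) − 1)/(1/2) = 173/4711 ≈ 3.6723%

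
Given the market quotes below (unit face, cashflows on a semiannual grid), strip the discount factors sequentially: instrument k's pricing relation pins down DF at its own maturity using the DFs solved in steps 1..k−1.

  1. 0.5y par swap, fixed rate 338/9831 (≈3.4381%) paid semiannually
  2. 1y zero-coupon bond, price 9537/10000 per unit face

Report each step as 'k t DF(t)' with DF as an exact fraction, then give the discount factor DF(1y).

step 1 [0.5y] swap r/2=169/9831: DF=(1 − 169/9831·(0))/(1+169/9831) = 9831/10000 ≈ 0.983100
step 2 [1y] zero: DF = P = 9537/10000 ≈ 0.953700

1 1/2 9831/10000
2 1 9537/10000
DF(1y) = 9537/10000 ≈ 0.953700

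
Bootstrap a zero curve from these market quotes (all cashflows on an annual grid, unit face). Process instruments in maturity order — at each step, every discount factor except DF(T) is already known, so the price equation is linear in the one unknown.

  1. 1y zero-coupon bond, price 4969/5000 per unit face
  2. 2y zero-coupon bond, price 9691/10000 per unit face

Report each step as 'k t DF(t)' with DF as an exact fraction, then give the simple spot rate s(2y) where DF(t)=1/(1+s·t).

1 1 4969/5000
2 2 9691/10000
s(2y) = (1/(9691/10000) − 1)/(2) = 309/19382 ≈ 1.5943%

step 1 [1y] zero: DF = P = 4969/5000 ≈ 0.993800
step 2 [2y] zero: DF = P = 9691/10000 ≈ 0.969100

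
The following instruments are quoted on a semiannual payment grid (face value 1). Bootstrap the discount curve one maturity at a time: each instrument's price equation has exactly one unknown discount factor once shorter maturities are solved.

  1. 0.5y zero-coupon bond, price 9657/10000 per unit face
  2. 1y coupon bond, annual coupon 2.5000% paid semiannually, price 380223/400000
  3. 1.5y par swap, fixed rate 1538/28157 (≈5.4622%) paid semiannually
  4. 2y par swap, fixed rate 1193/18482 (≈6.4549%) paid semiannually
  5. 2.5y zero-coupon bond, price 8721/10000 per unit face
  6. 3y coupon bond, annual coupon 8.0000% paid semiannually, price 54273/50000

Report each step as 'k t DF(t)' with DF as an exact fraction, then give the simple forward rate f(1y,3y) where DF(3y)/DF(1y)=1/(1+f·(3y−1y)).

1 1/2 9657/10000
2 1 9269/10000
3 3/2 9231/10000
4 2 8807/10000
5 5/2 8721/10000
6 3 217/250
f(1y,3y) = ((9269/10000)/(217/250) − 1)/(2) = 19/560 ≈ 3.3929%

step 1 [0.5y] zero: DF = P = 9657/10000 ≈ 0.965700
step 2 [1y] bond c/2=1/80: DF=(380223/400000 − 1/80·(0.965700))/(1+1/80) = 9269/10000 ≈ 0.926900
step 3 [1.5y] swap r/2=769/28157: DF=(1 − 769/28157·(0.965700+0.926900))/(1+769/28157) = 9231/10000 ≈ 0.923100
step 4 [2y] swap r/2=1193/36964: DF=(1 − 1193/36964·(0.965700+0.926900+0.923100))/(1+1193/36964) = 8807/10000 ≈ 0.880700
step 5 [2.5y] zero: DF = P = 8721/10000 ≈ 0.872100
step 6 [3y] bond c/2=1/25: DF=(54273/50000 − 1/25·(0.965700+0.926900+0.923100+0.880700+0.872100))/(1+1/25) = 217/250 ≈ 0.868000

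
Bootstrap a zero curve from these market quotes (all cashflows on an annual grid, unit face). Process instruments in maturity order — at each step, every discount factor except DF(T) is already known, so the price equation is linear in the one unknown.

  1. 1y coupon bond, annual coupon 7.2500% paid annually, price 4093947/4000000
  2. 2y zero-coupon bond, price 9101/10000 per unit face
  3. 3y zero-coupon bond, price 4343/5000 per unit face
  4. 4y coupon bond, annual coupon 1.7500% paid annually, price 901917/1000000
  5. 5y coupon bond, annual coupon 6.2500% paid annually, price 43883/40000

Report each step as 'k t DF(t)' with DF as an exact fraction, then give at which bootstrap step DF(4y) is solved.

1 1 9543/10000
2 2 9101/10000
3 3 4343/5000
4 4 4197/5000
5 5 514/625
DF(4y) is solved at step 4

step 1 [1y] bond c/1=29/400: DF=(4093947/4000000 − 29/400·(0))/(1+29/400) = 9543/10000 ≈ 0.954300
step 2 [2y] zero: DF = P = 9101/10000 ≈ 0.910100
step 3 [3y] zero: DF = P = 4343/5000 ≈ 0.868600
step 4 [4y] bond c/1=7/400: DF=(901917/1000000 − 7/400·(0.954300+0.910100+0.868600))/(1+7/400) = 4197/5000 ≈ 0.839400
step 5 [5y] bond c/1=1/16: DF=(43883/40000 − 1/16·(0.954300+0.910100+0.868600+0.839400))/(1+1/16) = 514/625 ≈ 0.822400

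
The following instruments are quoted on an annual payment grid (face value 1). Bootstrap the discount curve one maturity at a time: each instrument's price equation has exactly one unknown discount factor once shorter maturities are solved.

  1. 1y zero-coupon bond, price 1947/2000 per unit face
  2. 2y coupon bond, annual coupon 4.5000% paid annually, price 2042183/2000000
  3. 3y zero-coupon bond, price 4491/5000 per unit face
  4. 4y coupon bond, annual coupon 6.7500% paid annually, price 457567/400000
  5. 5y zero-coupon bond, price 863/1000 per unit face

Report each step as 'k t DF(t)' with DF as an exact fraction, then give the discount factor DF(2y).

1 1 1947/2000
2 2 1169/1250
3 3 4491/5000
4 4 8941/10000
5 5 863/1000
DF(2y) = 1169/1250 ≈ 0.935200

step 1 [1y] zero: DF = P = 1947/2000 ≈ 0.973500
step 2 [2y] bond c/1=9/200: DF=(2042183/2000000 − 9/200·(0.973500))/(1+9/200) = 1169/1250 ≈ 0.935200
step 3 [3y] zero: DF = P = 4491/5000 ≈ 0.898200
step 4 [4y] bond c/1=27/400: DF=(457567/400000 − 27/400·(0.973500+0.935200+0.898200))/(1+27/400) = 8941/10000 ≈ 0.894100
step 5 [5y] zero: DF = P = 863/1000 ≈ 0.863000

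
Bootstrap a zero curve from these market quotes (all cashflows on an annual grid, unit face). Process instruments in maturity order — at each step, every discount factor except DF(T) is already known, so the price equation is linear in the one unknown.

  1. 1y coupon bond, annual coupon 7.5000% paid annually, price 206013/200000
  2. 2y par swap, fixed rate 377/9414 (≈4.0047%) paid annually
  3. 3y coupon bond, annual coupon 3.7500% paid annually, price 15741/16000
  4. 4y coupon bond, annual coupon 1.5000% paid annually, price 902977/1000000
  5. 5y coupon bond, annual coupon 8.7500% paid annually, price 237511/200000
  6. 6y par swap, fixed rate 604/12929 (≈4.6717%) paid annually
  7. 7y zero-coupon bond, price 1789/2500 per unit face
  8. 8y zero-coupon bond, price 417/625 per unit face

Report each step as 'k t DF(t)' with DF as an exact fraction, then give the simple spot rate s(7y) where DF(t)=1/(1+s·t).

step 1 [1y] bond c/1=3/40: DF=(206013/200000 − 3/40·(0))/(1+3/40) = 4791/5000 ≈ 0.958200
step 2 [2y] swap r/1=377/9414: DF=(1 − 377/9414·(0.958200))/(1+377/9414) = 4623/5000 ≈ 0.924600
step 3 [3y] bond c/1=3/80: DF=(15741/16000 − 3/80·(0.958200+0.924600))/(1+3/80) = 4401/5000 ≈ 0.880200
step 4 [4y] bond c/1=3/200: DF=(902977/1000000 − 3/200·(0.958200+0.924600+0.880200))/(1+3/200) = 1061/1250 ≈ 0.848800
step 5 [5y] bond c/1=7/80: DF=(237511/200000 − 7/80·(0.958200+0.924600+0.880200+0.848800))/(1+7/80) = 4007/5000 ≈ 0.801400
step 6 [6y] swap r/1=604/12929: DF=(1 − 604/12929·(0.958200+0.924600+0.880200+0.848800+0.801400))/(1+604/12929) = 474/625 ≈ 0.758400
step 7 [7y] zero: DF = P = 1789/2500 ≈ 0.715600
step 8 [8y] zero: DF = P = 417/625 ≈ 0.667200

1 1 4791/5000
2 2 4623/5000
3 3 4401/5000
4 4 1061/1250
5 5 4007/5000
6 6 474/625
7 7 1789/2500
8 8 417/625
s(7y) = (1/(1789/2500) − 1)/(7) = 711/12523 ≈ 5.6776%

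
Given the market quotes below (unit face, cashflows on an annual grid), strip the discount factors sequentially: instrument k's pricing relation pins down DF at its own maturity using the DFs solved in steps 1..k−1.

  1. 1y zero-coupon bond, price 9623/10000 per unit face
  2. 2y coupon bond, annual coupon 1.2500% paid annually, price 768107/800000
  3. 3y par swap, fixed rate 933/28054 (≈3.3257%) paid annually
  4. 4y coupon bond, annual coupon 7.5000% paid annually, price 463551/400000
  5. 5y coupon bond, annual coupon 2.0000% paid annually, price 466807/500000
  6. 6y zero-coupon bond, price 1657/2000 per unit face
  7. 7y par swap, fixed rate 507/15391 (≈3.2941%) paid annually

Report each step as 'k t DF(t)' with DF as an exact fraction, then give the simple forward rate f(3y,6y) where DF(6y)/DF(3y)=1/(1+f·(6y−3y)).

1 1 9623/10000
2 2 2341/2500
3 3 9067/10000
4 4 8823/10000
5 5 843/1000
6 6 1657/2000
7 7 1993/2500
f(3y,6y) = ((9067/10000)/(1657/2000) − 1)/(3) = 782/24855 ≈ 3.1462%

step 1 [1y] zero: DF = P = 9623/10000 ≈ 0.962300
step 2 [2y] bond c/1=1/80: DF=(768107/800000 − 1/80·(0.962300))/(1+1/80) = 2341/2500 ≈ 0.936400
step 3 [3y] swap r/1=933/28054: DF=(1 − 933/28054·(0.962300+0.936400))/(1+933/28054) = 9067/10000 ≈ 0.906700
step 4 [4y] bond c/1=3/40: DF=(463551/400000 − 3/40·(0.962300+0.936400+0.906700))/(1+3/40) = 8823/10000 ≈ 0.882300
step 5 [5y] bond c/1=1/50: DF=(466807/500000 − 1/50·(0.962300+0.936400+0.906700+0.882300))/(1+1/50) = 843/1000 ≈ 0.843000
step 6 [6y] zero: DF = P = 1657/2000 ≈ 0.828500
step 7 [7y] swap r/1=507/15391: DF=(1 − 507/15391·(0.962300+0.936400+0.906700+0.882300+0.843000+0.828500))/(1+507/15391) = 1993/2500 ≈ 0.797200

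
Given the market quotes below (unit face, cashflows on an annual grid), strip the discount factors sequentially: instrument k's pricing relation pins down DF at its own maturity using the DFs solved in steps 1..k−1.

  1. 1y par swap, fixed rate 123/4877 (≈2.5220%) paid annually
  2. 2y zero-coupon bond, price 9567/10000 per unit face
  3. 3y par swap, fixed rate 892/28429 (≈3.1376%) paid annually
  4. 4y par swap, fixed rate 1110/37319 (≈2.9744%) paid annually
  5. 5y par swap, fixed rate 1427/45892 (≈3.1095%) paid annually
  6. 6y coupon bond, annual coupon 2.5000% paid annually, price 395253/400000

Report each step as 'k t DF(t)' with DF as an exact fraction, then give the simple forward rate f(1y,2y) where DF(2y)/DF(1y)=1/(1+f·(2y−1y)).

1 1 4877/5000
2 2 9567/10000
3 3 2277/2500
4 4 889/1000
5 5 8573/10000
6 6 8521/10000
f(1y,2y) = ((4877/5000)/(9567/10000) − 1)/(1) = 187/9567 ≈ 1.9546%

step 1 [1y] swap r/1=123/4877: DF=(1 − 123/4877·(0))/(1+123/4877) = 4877/5000 ≈ 0.975400
step 2 [2y] zero: DF = P = 9567/10000 ≈ 0.956700
step 3 [3y] swap r/1=892/28429: DF=(1 − 892/28429·(0.975400+0.956700))/(1+892/28429) = 2277/2500 ≈ 0.910800
step 4 [4y] swap r/1=1110/37319: DF=(1 − 1110/37319·(0.975400+0.956700+0.910800))/(1+1110/37319) = 889/1000 ≈ 0.889000
step 5 [5y] swap r/1=1427/45892: DF=(1 − 1427/45892·(0.975400+0.956700+0.910800+0.889000))/(1+1427/45892) = 8573/10000 ≈ 0.857300
step 6 [6y] bond c/1=1/40: DF=(395253/400000 − 1/40·(0.975400+0.956700+0.910800+0.889000+0.857300))/(1+1/40) = 8521/10000 ≈ 0.852100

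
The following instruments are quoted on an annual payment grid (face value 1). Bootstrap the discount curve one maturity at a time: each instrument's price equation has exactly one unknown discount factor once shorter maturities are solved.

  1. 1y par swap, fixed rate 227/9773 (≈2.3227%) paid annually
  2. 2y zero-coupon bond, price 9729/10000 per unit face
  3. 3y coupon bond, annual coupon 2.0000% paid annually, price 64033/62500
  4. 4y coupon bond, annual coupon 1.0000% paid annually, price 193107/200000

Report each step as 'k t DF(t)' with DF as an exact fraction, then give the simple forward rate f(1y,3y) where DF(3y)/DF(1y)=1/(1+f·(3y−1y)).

step 1 [1y] swap r/1=227/9773: DF=(1 − 227/9773·(0))/(1+227/9773) = 9773/10000 ≈ 0.977300
step 2 [2y] zero: DF = P = 9729/10000 ≈ 0.972900
step 3 [3y] bond c/1=1/50: DF=(64033/62500 − 1/50·(0.977300+0.972900))/(1+1/50) = 4831/5000 ≈ 0.966200
step 4 [4y] bond c/1=1/100: DF=(193107/200000 − 1/100·(0.977300+0.972900+0.966200))/(1+1/100) = 9271/10000 ≈ 0.927100

1 1 9773/10000
2 2 9729/10000
3 3 4831/5000
4 4 9271/10000
f(1y,3y) = ((9773/10000)/(4831/5000) − 1)/(2) = 111/19324 ≈ 0.5744%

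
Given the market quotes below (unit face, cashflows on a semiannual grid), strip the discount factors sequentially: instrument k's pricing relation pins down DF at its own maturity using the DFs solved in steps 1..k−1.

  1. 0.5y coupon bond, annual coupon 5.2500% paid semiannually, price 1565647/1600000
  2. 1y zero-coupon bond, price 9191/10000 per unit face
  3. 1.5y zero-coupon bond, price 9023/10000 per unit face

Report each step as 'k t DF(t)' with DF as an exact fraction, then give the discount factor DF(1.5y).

step 1 [0.5y] bond c/2=21/800: DF=(1565647/1600000 − 21/800·(0))/(1+21/800) = 1907/2000 ≈ 0.953500
step 2 [1y] zero: DF = P = 9191/10000 ≈ 0.919100
step 3 [1.5y] zero: DF = P = 9023/10000 ≈ 0.902300

1 1/2 1907/2000
2 1 9191/10000
3 3/2 9023/10000
DF(1.5y) = 9023/10000 ≈ 0.902300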